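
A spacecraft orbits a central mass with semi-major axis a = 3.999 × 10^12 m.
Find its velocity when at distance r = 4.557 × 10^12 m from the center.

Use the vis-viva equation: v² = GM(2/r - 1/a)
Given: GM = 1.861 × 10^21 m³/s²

Vis-viva: v = √(GM · (2/r − 1/a)).
2/r − 1/a = 2/4.557e+12 − 1/3.999e+12 = 1.88823e-13 m⁻¹.
v = √(1.861e+21 · 1.88823e-13) m/s ≈ 1.875e+04 m/s = 18.75 km/s.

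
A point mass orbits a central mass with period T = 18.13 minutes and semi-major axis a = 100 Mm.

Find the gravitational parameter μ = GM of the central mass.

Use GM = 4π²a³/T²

Convert to SI: T = 18.13 minutes = 1087.8 s; a = 100 Mm = 1e+08 m.
GM = 4π² · a³ / T².
GM = 4π² · (1e+08)³ / (1087.8)² m³/s² ≈ 3.336e+19 m³/s² = 3.336 × 10^19 m³/s².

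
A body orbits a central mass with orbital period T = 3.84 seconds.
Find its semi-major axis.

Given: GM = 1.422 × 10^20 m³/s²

Invert Kepler's third law: a = (GM · T² / (4π²))^(1/3).
Substituting T = 3.84 s and GM = 1.422e+20 m³/s²:
a = (1.422e+20 · (3.84)² / (4π²))^(1/3) m
a ≈ 3.759e+06 m = 3.759 × 10^6 m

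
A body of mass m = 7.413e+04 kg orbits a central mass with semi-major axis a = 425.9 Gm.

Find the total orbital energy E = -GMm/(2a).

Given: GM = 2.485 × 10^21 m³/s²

Convert to SI: a = 425.9 Gm = 4.259e+11 m.
E = −GMm / (2a).
E = −2.485e+21 · 7.413e+04 / (2 · 4.259e+11) J ≈ -2.163e+14 J = -216.3 TJ.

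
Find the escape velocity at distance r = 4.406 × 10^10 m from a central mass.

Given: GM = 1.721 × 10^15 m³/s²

Escape velocity comes from setting total energy to zero: ½v² − GM/r = 0 ⇒ v_esc = √(2GM / r).
v_esc = √(2 · 1.721e+15 / 4.406e+10) m/s ≈ 279.5 m/s = 279.5 m/s.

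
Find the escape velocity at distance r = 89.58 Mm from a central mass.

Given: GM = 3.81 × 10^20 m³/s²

Convert to SI: r = 89.58 Mm = 8.958e+07 m.
Escape velocity comes from setting total energy to zero: ½v² − GM/r = 0 ⇒ v_esc = √(2GM / r).
v_esc = √(2 · 3.81e+20 / 8.958e+07) m/s ≈ 2.917e+06 m/s = 2917 km/s.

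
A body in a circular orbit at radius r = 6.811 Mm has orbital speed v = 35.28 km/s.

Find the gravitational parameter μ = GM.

Convert to SI: r = 6.811 Mm = 6.811e+06 m; v = 35.28 km/s = 35280 m/s.
For a circular orbit v² = GM/r, so GM = v² · r.
GM = (35280)² · 6.811e+06 m³/s² ≈ 8.478e+15 m³/s² = 8.478 × 10^15 m³/s².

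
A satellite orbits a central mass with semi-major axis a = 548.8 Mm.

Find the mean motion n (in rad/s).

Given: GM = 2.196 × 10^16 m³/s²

Convert to SI: a = 548.8 Mm = 5.488e+08 m.
n = √(GM / a³).
n = √(2.196e+16 / (5.488e+08)³) rad/s ≈ 1.153e-05 rad/s.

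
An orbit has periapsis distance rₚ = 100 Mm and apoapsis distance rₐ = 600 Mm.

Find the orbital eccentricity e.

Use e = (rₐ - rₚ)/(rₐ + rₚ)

Convert to SI: rₚ = 100 Mm = 1e+08 m; rₐ = 600 Mm = 6e+08 m.
e = (rₐ − rₚ) / (rₐ + rₚ).
e = (6e+08 − 1e+08) / (6e+08 + 1e+08) = 5e+08 / 7e+08 ≈ 0.7143.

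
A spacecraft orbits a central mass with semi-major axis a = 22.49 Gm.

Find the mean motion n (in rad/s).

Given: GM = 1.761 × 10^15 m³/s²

Convert to SI: a = 22.49 Gm = 2.249e+10 m.
n = √(GM / a³).
n = √(1.761e+15 / (2.249e+10)³) rad/s ≈ 1.244e-08 rad/s.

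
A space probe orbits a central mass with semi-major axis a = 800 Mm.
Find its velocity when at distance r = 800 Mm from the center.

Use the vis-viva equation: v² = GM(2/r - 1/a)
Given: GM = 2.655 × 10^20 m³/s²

Convert to SI: a = 800 Mm = 8e+08 m; r = 800 Mm = 8e+08 m.
Vis-viva: v = √(GM · (2/r − 1/a)).
2/r − 1/a = 2/8e+08 − 1/8e+08 = 1.25e-09 m⁻¹.
v = √(2.655e+20 · 1.25e-09) m/s ≈ 5.761e+05 m/s = 576.1 km/s.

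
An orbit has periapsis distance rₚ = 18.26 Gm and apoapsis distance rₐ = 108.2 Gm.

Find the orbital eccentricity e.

Convert to SI: rₚ = 18.26 Gm = 1.826e+10 m; rₐ = 108.2 Gm = 1.082e+11 m.
e = (rₐ − rₚ) / (rₐ + rₚ).
e = (1.082e+11 − 1.826e+10) / (1.082e+11 + 1.826e+10) = 8.994e+10 / 1.2646e+11 ≈ 0.7112.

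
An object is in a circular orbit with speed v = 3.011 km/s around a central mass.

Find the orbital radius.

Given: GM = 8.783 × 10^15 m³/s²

Convert to SI: v = 3.011 km/s = 3011 m/s.
For a circular orbit, v² = GM / r, so r = GM / v².
r = 8.783e+15 / (3011)² m ≈ 9.688e+08 m = 9.688 × 10^8 m.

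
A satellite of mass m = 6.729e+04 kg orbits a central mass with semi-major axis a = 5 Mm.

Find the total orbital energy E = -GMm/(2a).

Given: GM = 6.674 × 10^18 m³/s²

Convert to SI: a = 5 Mm = 5e+06 m.
E = −GMm / (2a).
E = −6.674e+18 · 6.729e+04 / (2 · 5e+06) J ≈ -4.491e+16 J = -44.91 PJ.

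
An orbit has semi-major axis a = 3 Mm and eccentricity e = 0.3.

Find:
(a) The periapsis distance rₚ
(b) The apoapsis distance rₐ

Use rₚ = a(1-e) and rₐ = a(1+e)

Convert to SI: a = 3 Mm = 3e+06 m.
(a) rₚ = a(1 − e) = 3e+06 · (1 − 0.3) = 3e+06 · 0.7 ≈ 2.1e+06 m = 2.1 Mm.
(b) rₐ = a(1 + e) = 3e+06 · (1 + 0.3) = 3e+06 · 1.3 ≈ 3.9e+06 m = 3.9 Mm.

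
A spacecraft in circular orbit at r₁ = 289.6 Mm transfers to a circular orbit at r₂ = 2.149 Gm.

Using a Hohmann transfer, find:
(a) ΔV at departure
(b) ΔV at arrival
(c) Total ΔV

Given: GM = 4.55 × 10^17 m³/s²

Convert to SI: r₁ = 289.6 Mm = 2.896e+08 m; r₂ = 2.149 Gm = 2.149e+09 m.
Transfer semi-major axis: a_t = (r₁ + r₂)/2 = (2.896e+08 + 2.149e+09)/2 = 1.2193e+09 m.
Circular speeds: v₁ = √(GM/r₁) = 39637.5 m/s, v₂ = √(GM/r₂) = 14550.8 m/s.
Transfer speeds (vis-viva v² = GM(2/r − 1/a_t)): v₁ᵗ = 52622.2 m/s, v₂ᵗ = 7091.39 m/s.
(a) ΔV₁ = |v₁ᵗ − v₁| ≈ 1.298e+04 m/s = 12.98 km/s.
(b) ΔV₂ = |v₂ − v₂ᵗ| ≈ 7459 m/s = 7.459 km/s.
(c) ΔV_total = ΔV₁ + ΔV₂ ≈ 2.044e+04 m/s = 20.44 km/s.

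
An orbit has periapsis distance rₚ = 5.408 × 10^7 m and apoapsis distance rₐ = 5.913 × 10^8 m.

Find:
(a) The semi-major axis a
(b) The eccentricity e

(a) a = (rₚ + rₐ) / 2 = (5.408e+07 + 5.913e+08) / 2 ≈ 3.227e+08 m = 3.227 × 10^8 m.
(b) e = (rₐ − rₚ) / (rₐ + rₚ) = (5.913e+08 − 5.408e+07) / (5.913e+08 + 5.408e+07) ≈ 0.8324.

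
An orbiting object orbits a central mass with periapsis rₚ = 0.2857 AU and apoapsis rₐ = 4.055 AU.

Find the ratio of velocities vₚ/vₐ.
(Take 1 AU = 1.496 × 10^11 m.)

Convert to SI: rₚ = 0.2857 AU = 4.27407e+10 m; rₐ = 4.055 AU = 6.06628e+11 m.
Conservation of angular momentum gives rₚvₚ = rₐvₐ, so vₚ/vₐ = rₐ/rₚ.
vₚ/vₐ = 6.06628e+11 / 4.27407e+10 ≈ 14.19.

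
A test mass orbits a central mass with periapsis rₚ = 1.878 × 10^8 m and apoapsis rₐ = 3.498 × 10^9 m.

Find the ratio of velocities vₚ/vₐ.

Conservation of angular momentum gives rₚvₚ = rₐvₐ, so vₚ/vₐ = rₐ/rₚ.
vₚ/vₐ = 3.498e+09 / 1.878e+08 ≈ 18.63.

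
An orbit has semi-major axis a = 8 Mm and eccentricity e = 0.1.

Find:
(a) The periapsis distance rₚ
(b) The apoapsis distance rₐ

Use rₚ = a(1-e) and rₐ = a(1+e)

Convert to SI: a = 8 Mm = 8e+06 m.
(a) rₚ = a(1 − e) = 8e+06 · (1 − 0.1) = 8e+06 · 0.9 ≈ 7.2e+06 m = 7.2 Mm.
(b) rₐ = a(1 + e) = 8e+06 · (1 + 0.1) = 8e+06 · 1.1 ≈ 8.8e+06 m = 8.8 Mm.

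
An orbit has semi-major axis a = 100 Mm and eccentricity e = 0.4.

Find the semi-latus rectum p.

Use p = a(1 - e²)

Convert to SI: a = 100 Mm = 1e+08 m.
p = a (1 − e²).
p = 1e+08 · (1 − (0.4)²) = 1e+08 · 0.84 ≈ 8.4e+07 m = 84 Mm.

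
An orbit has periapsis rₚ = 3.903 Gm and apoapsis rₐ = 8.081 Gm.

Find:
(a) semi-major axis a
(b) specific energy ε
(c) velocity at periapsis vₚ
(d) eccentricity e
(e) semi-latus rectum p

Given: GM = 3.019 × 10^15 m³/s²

Convert to SI: rₚ = 3.903 Gm = 3.903e+09 m; rₐ = 8.081 Gm = 8.081e+09 m.
(a) a = (rₚ + rₐ)/2 = (3.903e+09 + 8.081e+09)/2 ≈ 5.992e+09 m
(b) With a = (rₚ + rₐ)/2 = 5.992e+09 m, ε = −GM/(2a) = −3.019e+15/(2 · 5.992e+09) J/kg ≈ -2.519e+05 J/kg
(c) With a = (rₚ + rₐ)/2 = 5.992e+09 m, vₚ = √(GM (2/rₚ − 1/a)) = √(3.019e+15 · (2/3.903e+09 − 1/5.992e+09)) m/s ≈ 1021 m/s
(d) e = (rₐ − rₚ)/(rₐ + rₚ) = (8.081e+09 − 3.903e+09)/(8.081e+09 + 3.903e+09) ≈ 0.3486
(e) From a = (rₚ + rₐ)/2 = 5.992e+09 m and e = (rₐ − rₚ)/(rₐ + rₚ) = 0.348632, p = a(1 − e²) = 5.992e+09 · (1 − (0.348632)²) ≈ 5.264e+09 m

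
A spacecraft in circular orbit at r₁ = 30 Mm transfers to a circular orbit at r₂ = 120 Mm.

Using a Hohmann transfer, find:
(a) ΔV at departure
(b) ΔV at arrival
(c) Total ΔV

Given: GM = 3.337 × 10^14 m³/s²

Convert to SI: r₁ = 30 Mm = 3e+07 m; r₂ = 120 Mm = 1.2e+08 m.
Transfer semi-major axis: a_t = (r₁ + r₂)/2 = (3e+07 + 1.2e+08)/2 = 7.5e+07 m.
Circular speeds: v₁ = √(GM/r₁) = 3335.17 m/s, v₂ = √(GM/r₂) = 1667.58 m/s.
Transfer speeds (vis-viva v² = GM(2/r − 1/a_t)): v₁ᵗ = 4218.69 m/s, v₂ᵗ = 1054.67 m/s.
(a) ΔV₁ = |v₁ᵗ − v₁| ≈ 883.5 m/s = 883.5 m/s.
(b) ΔV₂ = |v₂ − v₂ᵗ| ≈ 612.9 m/s = 612.9 m/s.
(c) ΔV_total = ΔV₁ + ΔV₂ ≈ 1496 m/s = 1.496 km/s.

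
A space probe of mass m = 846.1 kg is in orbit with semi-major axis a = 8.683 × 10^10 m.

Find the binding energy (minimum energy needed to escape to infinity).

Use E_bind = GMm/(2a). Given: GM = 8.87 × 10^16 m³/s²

Total orbital energy is E = −GMm/(2a); binding energy is E_bind = −E = GMm/(2a).
E_bind = 8.87e+16 · 846.1 / (2 · 8.683e+10) J ≈ 4.322e+08 J = 432.2 MJ.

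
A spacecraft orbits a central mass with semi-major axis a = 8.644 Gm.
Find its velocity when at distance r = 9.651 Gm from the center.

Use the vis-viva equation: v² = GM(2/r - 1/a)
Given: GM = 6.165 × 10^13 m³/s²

Convert to SI: a = 8.644 Gm = 8.644e+09 m; r = 9.651 Gm = 9.651e+09 m.
Vis-viva: v = √(GM · (2/r − 1/a)).
2/r − 1/a = 2/9.651e+09 − 1/8.644e+09 = 9.15452e-11 m⁻¹.
v = √(6.165e+13 · 9.15452e-11) m/s ≈ 75.12 m/s = 75.12 m/s.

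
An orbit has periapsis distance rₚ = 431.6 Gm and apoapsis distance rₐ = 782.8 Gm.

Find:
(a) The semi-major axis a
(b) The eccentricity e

Convert to SI: rₚ = 431.6 Gm = 4.316e+11 m; rₐ = 782.8 Gm = 7.828e+11 m.
(a) a = (rₚ + rₐ) / 2 = (4.316e+11 + 7.828e+11) / 2 ≈ 6.072e+11 m = 607.2 Gm.
(b) e = (rₐ − rₚ) / (rₐ + rₚ) = (7.828e+11 − 4.316e+11) / (7.828e+11 + 4.316e+11) ≈ 0.2892.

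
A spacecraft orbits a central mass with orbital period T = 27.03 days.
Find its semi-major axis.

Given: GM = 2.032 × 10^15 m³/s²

Convert to SI: T = 27.03 days = 2.33539e+06 s.
Invert Kepler's third law: a = (GM · T² / (4π²))^(1/3).
Substituting T = 2.33539e+06 s and GM = 2.032e+15 m³/s²:
a = (2.032e+15 · (2.33539e+06)² / (4π²))^(1/3) m
a ≈ 6.548e+08 m = 6.548 × 10^8 m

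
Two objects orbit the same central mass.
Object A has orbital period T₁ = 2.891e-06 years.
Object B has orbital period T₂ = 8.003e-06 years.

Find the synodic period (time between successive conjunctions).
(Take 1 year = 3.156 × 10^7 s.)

Convert to SI: T₁ = 2.891e-06 years = 91.24 s; T₂ = 8.003e-06 years = 252.575 s.
T_syn = |T₁ · T₂ / (T₁ − T₂)|.
T_syn = |91.24 · 252.575 / (91.24 − 252.575)| s ≈ 142.8 s = 4.526e-06 years.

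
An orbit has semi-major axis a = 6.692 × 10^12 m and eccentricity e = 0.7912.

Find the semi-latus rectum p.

p = a (1 − e²).
p = 6.692e+12 · (1 − (0.7912)²) = 6.692e+12 · 0.374003 ≈ 2.503e+12 m = 2.503 × 10^12 m.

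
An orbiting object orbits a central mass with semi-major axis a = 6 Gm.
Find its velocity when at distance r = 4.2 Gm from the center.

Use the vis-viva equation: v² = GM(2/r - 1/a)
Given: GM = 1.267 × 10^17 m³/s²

Convert to SI: a = 6 Gm = 6e+09 m; r = 4.2 Gm = 4.2e+09 m.
Vis-viva: v = √(GM · (2/r − 1/a)).
2/r − 1/a = 2/4.2e+09 − 1/6e+09 = 3.09524e-10 m⁻¹.
v = √(1.267e+17 · 3.09524e-10) m/s ≈ 6262 m/s = 6.262 km/s.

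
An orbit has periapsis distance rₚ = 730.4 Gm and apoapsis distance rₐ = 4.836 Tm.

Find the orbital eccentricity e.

Convert to SI: rₚ = 730.4 Gm = 7.304e+11 m; rₐ = 4.836 Tm = 4.836e+12 m.
e = (rₐ − rₚ) / (rₐ + rₚ).
e = (4.836e+12 − 7.304e+11) / (4.836e+12 + 7.304e+11) = 4.1056e+12 / 5.5664e+12 ≈ 0.7376.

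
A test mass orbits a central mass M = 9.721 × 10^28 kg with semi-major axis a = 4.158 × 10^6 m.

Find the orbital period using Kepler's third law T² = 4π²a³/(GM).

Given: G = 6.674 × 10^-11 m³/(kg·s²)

GM = G · M = 6.674e-11 · 9.721e+28 = 6.4878e+18 m³/s².
Kepler's third law: T = 2π √(a³ / GM).
Substituting a = 4.158e+06 m and GM = 6.4878e+18 m³/s²:
T = 2π √((4.158e+06)³ / 6.4878e+18) s
T ≈ 20.92 s = 20.92 seconds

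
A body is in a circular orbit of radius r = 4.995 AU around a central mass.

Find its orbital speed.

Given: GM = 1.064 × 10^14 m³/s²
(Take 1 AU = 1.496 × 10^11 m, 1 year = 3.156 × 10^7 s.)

Convert to SI: r = 4.995 AU = 7.47252e+11 m.
For a circular orbit, gravity supplies the centripetal force, so v = √(GM / r).
v = √(1.064e+14 / 7.47252e+11) m/s ≈ 11.93 m/s = 0.002517 AU/year.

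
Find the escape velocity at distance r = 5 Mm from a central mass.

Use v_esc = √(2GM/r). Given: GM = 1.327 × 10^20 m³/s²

Convert to SI: r = 5 Mm = 5e+06 m.
Escape velocity comes from setting total energy to zero: ½v² − GM/r = 0 ⇒ v_esc = √(2GM / r).
v_esc = √(2 · 1.327e+20 / 5e+06) m/s ≈ 7.286e+06 m/s = 7286 km/s.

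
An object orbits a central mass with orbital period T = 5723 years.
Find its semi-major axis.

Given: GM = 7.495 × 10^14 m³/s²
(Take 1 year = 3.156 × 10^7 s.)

Convert to SI: T = 5723 years = 1.80618e+11 s.
Invert Kepler's third law: a = (GM · T² / (4π²))^(1/3).
Substituting T = 1.80618e+11 s and GM = 7.495e+14 m³/s²:
a = (7.495e+14 · (1.80618e+11)² / (4π²))^(1/3) m
a ≈ 8.524e+11 m = 8.524 × 10^11 m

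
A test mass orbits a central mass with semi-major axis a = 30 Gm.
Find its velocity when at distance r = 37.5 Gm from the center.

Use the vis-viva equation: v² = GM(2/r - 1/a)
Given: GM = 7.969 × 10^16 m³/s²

Convert to SI: a = 30 Gm = 3e+10 m; r = 37.5 Gm = 3.75e+10 m.
Vis-viva: v = √(GM · (2/r − 1/a)).
2/r − 1/a = 2/3.75e+10 − 1/3e+10 = 2e-11 m⁻¹.
v = √(7.969e+16 · 2e-11) m/s ≈ 1262 m/s = 1.262 km/s.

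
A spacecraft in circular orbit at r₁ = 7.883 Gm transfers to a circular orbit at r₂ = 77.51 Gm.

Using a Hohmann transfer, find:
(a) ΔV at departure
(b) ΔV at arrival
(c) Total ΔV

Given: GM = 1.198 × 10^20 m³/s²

Convert to SI: r₁ = 7.883 Gm = 7.883e+09 m; r₂ = 77.51 Gm = 7.751e+10 m.
Transfer semi-major axis: a_t = (r₁ + r₂)/2 = (7.883e+09 + 7.751e+10)/2 = 4.26965e+10 m.
Circular speeds: v₁ = √(GM/r₁) = 123277 m/s, v₂ = √(GM/r₂) = 39314.2 m/s.
Transfer speeds (vis-viva v² = GM(2/r − 1/a_t)): v₁ᵗ = 166098 m/s, v₂ᵗ = 16892.7 m/s.
(a) ΔV₁ = |v₁ᵗ − v₁| ≈ 4.282e+04 m/s = 42.82 km/s.
(b) ΔV₂ = |v₂ − v₂ᵗ| ≈ 2.242e+04 m/s = 22.42 km/s.
(c) ΔV_total = ΔV₁ + ΔV₂ ≈ 6.524e+04 m/s = 65.24 km/s.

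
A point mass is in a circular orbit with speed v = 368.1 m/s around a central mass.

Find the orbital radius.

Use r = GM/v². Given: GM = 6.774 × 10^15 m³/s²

For a circular orbit, v² = GM / r, so r = GM / v².
r = 6.774e+15 / (368.1)² m ≈ 4.999e+10 m = 49.99 Gm.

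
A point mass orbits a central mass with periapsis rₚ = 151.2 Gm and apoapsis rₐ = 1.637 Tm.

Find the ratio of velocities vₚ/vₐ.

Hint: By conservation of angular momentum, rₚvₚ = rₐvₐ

Convert to SI: rₚ = 151.2 Gm = 1.512e+11 m; rₐ = 1.637 Tm = 1.637e+12 m.
Conservation of angular momentum gives rₚvₚ = rₐvₐ, so vₚ/vₐ = rₐ/rₚ.
vₚ/vₐ = 1.637e+12 / 1.512e+11 ≈ 10.83.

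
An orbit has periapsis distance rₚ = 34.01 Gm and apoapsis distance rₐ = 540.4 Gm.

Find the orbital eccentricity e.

Convert to SI: rₚ = 34.01 Gm = 3.401e+10 m; rₐ = 540.4 Gm = 5.404e+11 m.
e = (rₐ − rₚ) / (rₐ + rₚ).
e = (5.404e+11 − 3.401e+10) / (5.404e+11 + 3.401e+10) = 5.0639e+11 / 5.7441e+11 ≈ 0.8816.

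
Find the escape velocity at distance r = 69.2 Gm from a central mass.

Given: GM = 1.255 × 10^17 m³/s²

Convert to SI: r = 69.2 Gm = 6.92e+10 m.
Escape velocity comes from setting total energy to zero: ½v² − GM/r = 0 ⇒ v_esc = √(2GM / r).
v_esc = √(2 · 1.255e+17 / 6.92e+10) m/s ≈ 1905 m/s = 1.905 km/s.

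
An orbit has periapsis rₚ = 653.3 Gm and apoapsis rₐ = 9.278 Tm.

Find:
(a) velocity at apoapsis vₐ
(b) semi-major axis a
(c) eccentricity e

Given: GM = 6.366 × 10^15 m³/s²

Convert to SI: rₚ = 653.3 Gm = 6.533e+11 m; rₐ = 9.278 Tm = 9.278e+12 m.
(a) With a = (rₚ + rₐ)/2 = 4.96565e+12 m, vₐ = √(GM (2/rₐ − 1/a)) = √(6.366e+15 · (2/9.278e+12 − 1/4.96565e+12)) m/s ≈ 9.501 m/s
(b) a = (rₚ + rₐ)/2 = (6.533e+11 + 9.278e+12)/2 ≈ 4.966e+12 m
(c) e = (rₐ − rₚ)/(rₐ + rₚ) = (9.278e+12 − 6.533e+11)/(9.278e+12 + 6.533e+11) ≈ 0.8684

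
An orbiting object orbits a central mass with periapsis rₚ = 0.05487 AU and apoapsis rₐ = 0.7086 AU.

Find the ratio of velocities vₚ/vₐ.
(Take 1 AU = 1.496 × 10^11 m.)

Convert to SI: rₚ = 0.05487 AU = 8.20855e+09 m; rₐ = 0.7086 AU = 1.06007e+11 m.
Conservation of angular momentum gives rₚvₚ = rₐvₐ, so vₚ/vₐ = rₐ/rₚ.
vₚ/vₐ = 1.06007e+11 / 8.20855e+09 ≈ 12.91.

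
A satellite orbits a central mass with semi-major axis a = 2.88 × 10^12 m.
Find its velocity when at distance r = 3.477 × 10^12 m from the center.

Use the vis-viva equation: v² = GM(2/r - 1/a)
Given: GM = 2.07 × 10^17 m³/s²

Vis-viva: v = √(GM · (2/r − 1/a)).
2/r − 1/a = 2/3.477e+12 − 1/2.88e+12 = 2.27986e-13 m⁻¹.
v = √(2.07e+17 · 2.27986e-13) m/s ≈ 217.2 m/s = 217.2 m/s.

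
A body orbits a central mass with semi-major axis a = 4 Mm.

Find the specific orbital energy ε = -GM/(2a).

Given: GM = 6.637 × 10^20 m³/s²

Convert to SI: a = 4 Mm = 4e+06 m.
ε = −GM / (2a).
ε = −6.637e+20 / (2 · 4e+06) J/kg ≈ -8.296e+13 J/kg = -8.296e+04 GJ/kg.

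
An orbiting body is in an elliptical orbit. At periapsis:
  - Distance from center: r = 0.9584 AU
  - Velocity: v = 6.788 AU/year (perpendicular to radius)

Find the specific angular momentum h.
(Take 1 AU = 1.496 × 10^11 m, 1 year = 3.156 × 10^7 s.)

Convert to SI: r = 0.9584 AU = 1.43377e+11 m; v = 6.788 AU/year = 32176.3 m/s.
With v perpendicular to r, h = r · v.
h = 1.43377e+11 · 32176.3 m²/s ≈ 4.613e+15 m²/s.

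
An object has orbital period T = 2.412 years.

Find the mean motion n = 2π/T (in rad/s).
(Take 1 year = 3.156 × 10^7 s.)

Convert to SI: T = 2.412 years = 7.61227e+07 s.
n = 2π / T.
n = 2π / 7.61227e+07 s ≈ 8.254e-08 rad/s.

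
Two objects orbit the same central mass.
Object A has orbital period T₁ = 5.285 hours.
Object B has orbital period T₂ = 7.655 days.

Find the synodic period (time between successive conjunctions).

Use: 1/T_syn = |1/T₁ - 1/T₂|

Convert to SI: T₁ = 5.285 hours = 19026 s; T₂ = 7.655 days = 661392 s.
T_syn = |T₁ · T₂ / (T₁ − T₂)|.
T_syn = |19026 · 661392 / (19026 − 661392)| s ≈ 1.959e+04 s = 5.442 hours.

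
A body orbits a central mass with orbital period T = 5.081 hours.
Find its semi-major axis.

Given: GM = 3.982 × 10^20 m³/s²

Convert to SI: T = 5.081 hours = 18291.6 s.
Invert Kepler's third law: a = (GM · T² / (4π²))^(1/3).
Substituting T = 18291.6 s and GM = 3.982e+20 m³/s²:
a = (3.982e+20 · (18291.6)² / (4π²))^(1/3) m
a ≈ 1.5e+09 m = 1.5 Gm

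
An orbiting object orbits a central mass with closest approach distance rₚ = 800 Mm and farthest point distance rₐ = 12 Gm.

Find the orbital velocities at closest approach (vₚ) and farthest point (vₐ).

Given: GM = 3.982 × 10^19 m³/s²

Convert to SI: rₚ = 800 Mm = 8e+08 m; rₐ = 12 Gm = 1.2e+10 m.
Use the vis-viva equation v² = GM(2/r − 1/a) with a = (rₚ + rₐ)/2 = (8e+08 + 1.2e+10)/2 = 6.4e+09 m.
vₚ = √(GM · (2/rₚ − 1/a)) = √(3.982e+19 · (2/8e+08 − 1/6.4e+09)) m/s ≈ 3.055e+05 m/s = 305.5 km/s.
vₐ = √(GM · (2/rₐ − 1/a)) = √(3.982e+19 · (2/1.2e+10 − 1/6.4e+09)) m/s ≈ 2.037e+04 m/s = 20.37 km/s.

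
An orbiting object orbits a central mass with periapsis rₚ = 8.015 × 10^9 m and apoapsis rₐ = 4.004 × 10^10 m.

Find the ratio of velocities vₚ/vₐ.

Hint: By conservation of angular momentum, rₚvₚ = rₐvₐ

Conservation of angular momentum gives rₚvₚ = rₐvₐ, so vₚ/vₐ = rₐ/rₚ.
vₚ/vₐ = 4.004e+10 / 8.015e+09 ≈ 4.996.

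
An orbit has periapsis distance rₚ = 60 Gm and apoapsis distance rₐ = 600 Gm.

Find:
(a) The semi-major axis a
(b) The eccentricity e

Convert to SI: rₚ = 60 Gm = 6e+10 m; rₐ = 600 Gm = 6e+11 m.
(a) a = (rₚ + rₐ) / 2 = (6e+10 + 6e+11) / 2 ≈ 3.3e+11 m = 330 Gm.
(b) e = (rₐ − rₚ) / (rₐ + rₚ) = (6e+11 − 6e+10) / (6e+11 + 6e+10) ≈ 0.8182.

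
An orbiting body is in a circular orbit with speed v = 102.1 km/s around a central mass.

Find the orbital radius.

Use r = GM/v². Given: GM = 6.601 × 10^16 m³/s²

Convert to SI: v = 102.1 km/s = 102100 m/s.
For a circular orbit, v² = GM / r, so r = GM / v².
r = 6.601e+16 / (102100)² m ≈ 6.332e+06 m = 6.332 × 10^6 m.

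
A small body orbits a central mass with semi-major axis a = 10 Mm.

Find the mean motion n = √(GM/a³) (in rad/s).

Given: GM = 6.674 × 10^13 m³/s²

Convert to SI: a = 10 Mm = 1e+07 m.
n = √(GM / a³).
n = √(6.674e+13 / (1e+07)³) rad/s ≈ 0.0002583 rad/s.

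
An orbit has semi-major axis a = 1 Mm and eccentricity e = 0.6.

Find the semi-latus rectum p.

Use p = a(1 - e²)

Convert to SI: a = 1 Mm = 1e+06 m.
p = a (1 − e²).
p = 1e+06 · (1 − (0.6)²) = 1e+06 · 0.64 ≈ 6.4e+05 m = 640 km.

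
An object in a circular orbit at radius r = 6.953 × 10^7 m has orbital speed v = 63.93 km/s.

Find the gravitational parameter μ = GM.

Convert to SI: v = 63.93 km/s = 63930 m/s.
For a circular orbit v² = GM/r, so GM = v² · r.
GM = (63930)² · 6.953e+07 m³/s² ≈ 2.842e+17 m³/s² = 2.842 × 10^17 m³/s².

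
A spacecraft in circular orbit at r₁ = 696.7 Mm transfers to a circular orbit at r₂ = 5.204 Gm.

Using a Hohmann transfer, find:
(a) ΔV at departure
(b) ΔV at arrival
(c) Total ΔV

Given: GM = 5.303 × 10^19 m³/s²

Convert to SI: r₁ = 696.7 Mm = 6.967e+08 m; r₂ = 5.204 Gm = 5.204e+09 m.
Transfer semi-major axis: a_t = (r₁ + r₂)/2 = (6.967e+08 + 5.204e+09)/2 = 2.95035e+09 m.
Circular speeds: v₁ = √(GM/r₁) = 275891 m/s, v₂ = √(GM/r₂) = 100947 m/s.
Transfer speeds (vis-viva v² = GM(2/r − 1/a_t)): v₁ᵗ = 366412 m/s, v₂ᵗ = 49054.4 m/s.
(a) ΔV₁ = |v₁ᵗ − v₁| ≈ 9.052e+04 m/s = 90.52 km/s.
(b) ΔV₂ = |v₂ − v₂ᵗ| ≈ 5.189e+04 m/s = 51.89 km/s.
(c) ΔV_total = ΔV₁ + ΔV₂ ≈ 1.424e+05 m/s = 142.4 km/s.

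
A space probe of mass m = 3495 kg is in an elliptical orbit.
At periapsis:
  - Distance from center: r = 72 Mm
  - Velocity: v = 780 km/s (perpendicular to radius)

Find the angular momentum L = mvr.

Convert to SI: r = 72 Mm = 7.2e+07 m; v = 780 km/s = 780000 m/s.
Since v is perpendicular to r, L = m · v · r.
L = 3495 · 780000 · 7.2e+07 kg·m²/s ≈ 1.963e+17 kg·m²/s.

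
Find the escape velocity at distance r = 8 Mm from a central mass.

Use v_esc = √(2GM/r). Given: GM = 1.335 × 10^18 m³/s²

Convert to SI: r = 8 Mm = 8e+06 m.
Escape velocity comes from setting total energy to zero: ½v² − GM/r = 0 ⇒ v_esc = √(2GM / r).
v_esc = √(2 · 1.335e+18 / 8e+06) m/s ≈ 5.777e+05 m/s = 577.7 km/s.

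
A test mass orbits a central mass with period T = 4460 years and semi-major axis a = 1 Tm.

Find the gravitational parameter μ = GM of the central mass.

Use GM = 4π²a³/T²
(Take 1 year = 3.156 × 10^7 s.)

Convert to SI: T = 4460 years = 1.40758e+11 s; a = 1 Tm = 1e+12 m.
GM = 4π² · a³ / T².
GM = 4π² · (1e+12)³ / (1.40758e+11)² m³/s² ≈ 1.993e+15 m³/s² = 1.993 × 10^15 m³/s².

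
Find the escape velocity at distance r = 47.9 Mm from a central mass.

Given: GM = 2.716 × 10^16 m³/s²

Convert to SI: r = 47.9 Mm = 4.79e+07 m.
Escape velocity comes from setting total energy to zero: ½v² − GM/r = 0 ⇒ v_esc = √(2GM / r).
v_esc = √(2 · 2.716e+16 / 4.79e+07) m/s ≈ 3.368e+04 m/s = 33.68 km/s.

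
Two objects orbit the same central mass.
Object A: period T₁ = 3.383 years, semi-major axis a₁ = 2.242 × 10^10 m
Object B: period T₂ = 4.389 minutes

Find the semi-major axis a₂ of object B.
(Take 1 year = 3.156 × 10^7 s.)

Convert to SI: T₁ = 3.383 years = 1.06767e+08 s; T₂ = 4.389 minutes = 263.34 s.
Kepler's third law: (T₁/T₂)² = (a₁/a₂)³ ⇒ a₂ = a₁ · (T₂/T₁)^(2/3).
T₂/T₁ = 263.34 / 1.06767e+08 = 2.46648e-06.
a₂ = 2.242e+10 · (2.46648e-06)^(2/3) m ≈ 4.093e+06 m = 4.093 × 10^6 m.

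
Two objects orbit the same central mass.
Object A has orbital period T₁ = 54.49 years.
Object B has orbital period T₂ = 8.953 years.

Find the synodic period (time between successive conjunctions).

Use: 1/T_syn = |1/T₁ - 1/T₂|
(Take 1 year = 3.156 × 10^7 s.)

Convert to SI: T₁ = 54.49 years = 1.7197e+09 s; T₂ = 8.953 years = 2.82557e+08 s.
T_syn = |T₁ · T₂ / (T₁ − T₂)|.
T_syn = |1.7197e+09 · 2.82557e+08 / (1.7197e+09 − 2.82557e+08)| s ≈ 3.381e+08 s = 10.71 years.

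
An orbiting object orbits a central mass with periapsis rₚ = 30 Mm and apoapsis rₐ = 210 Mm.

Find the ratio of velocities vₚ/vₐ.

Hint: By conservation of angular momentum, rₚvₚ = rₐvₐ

Convert to SI: rₚ = 30 Mm = 3e+07 m; rₐ = 210 Mm = 2.1e+08 m.
Conservation of angular momentum gives rₚvₚ = rₐvₐ, so vₚ/vₐ = rₐ/rₚ.
vₚ/vₐ = 2.1e+08 / 3e+07 ≈ 7.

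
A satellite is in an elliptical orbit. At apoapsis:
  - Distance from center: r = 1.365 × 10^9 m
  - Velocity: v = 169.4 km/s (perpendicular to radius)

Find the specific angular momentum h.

Convert to SI: v = 169.4 km/s = 169400 m/s.
With v perpendicular to r, h = r · v.
h = 1.365e+09 · 169400 m²/s ≈ 2.312e+14 m²/s.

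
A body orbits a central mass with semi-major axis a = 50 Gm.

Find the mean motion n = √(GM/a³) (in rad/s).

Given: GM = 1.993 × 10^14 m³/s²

Convert to SI: a = 50 Gm = 5e+10 m.
n = √(GM / a³).
n = √(1.993e+14 / (5e+10)³) rad/s ≈ 1.263e-09 rad/s.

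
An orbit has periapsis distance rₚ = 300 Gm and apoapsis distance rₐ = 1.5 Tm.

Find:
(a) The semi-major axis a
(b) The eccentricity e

Convert to SI: rₚ = 300 Gm = 3e+11 m; rₐ = 1.5 Tm = 1.5e+12 m.
(a) a = (rₚ + rₐ) / 2 = (3e+11 + 1.5e+12) / 2 ≈ 9e+11 m = 900 Gm.
(b) e = (rₐ − rₚ) / (rₐ + rₚ) = (1.5e+12 − 3e+11) / (1.5e+12 + 3e+11) ≈ 0.6667.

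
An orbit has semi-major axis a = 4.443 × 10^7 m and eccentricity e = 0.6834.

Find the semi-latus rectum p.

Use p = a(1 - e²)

p = a (1 − e²).
p = 4.443e+07 · (1 − (0.6834)²) = 4.443e+07 · 0.532964 ≈ 2.368e+07 m = 2.368 × 10^7 m.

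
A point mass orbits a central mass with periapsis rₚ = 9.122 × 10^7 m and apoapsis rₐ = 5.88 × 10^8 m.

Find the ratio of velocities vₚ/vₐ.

Conservation of angular momentum gives rₚvₚ = rₐvₐ, so vₚ/vₐ = rₐ/rₚ.
vₚ/vₐ = 5.88e+08 / 9.122e+07 ≈ 6.446.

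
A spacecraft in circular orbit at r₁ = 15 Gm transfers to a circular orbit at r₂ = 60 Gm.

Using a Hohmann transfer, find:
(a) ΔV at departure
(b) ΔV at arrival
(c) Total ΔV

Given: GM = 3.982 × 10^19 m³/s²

Convert to SI: r₁ = 15 Gm = 1.5e+10 m; r₂ = 60 Gm = 6e+10 m.
Transfer semi-major axis: a_t = (r₁ + r₂)/2 = (1.5e+10 + 6e+10)/2 = 3.75e+10 m.
Circular speeds: v₁ = √(GM/r₁) = 51523.5 m/s, v₂ = √(GM/r₂) = 25761.7 m/s.
Transfer speeds (vis-viva v² = GM(2/r − 1/a_t)): v₁ᵗ = 65172.6 m/s, v₂ᵗ = 16293.1 m/s.
(a) ΔV₁ = |v₁ᵗ − v₁| ≈ 1.365e+04 m/s = 13.65 km/s.
(b) ΔV₂ = |v₂ − v₂ᵗ| ≈ 9469 m/s = 9.469 km/s.
(c) ΔV_total = ΔV₁ + ΔV₂ ≈ 2.312e+04 m/s = 23.12 km/s.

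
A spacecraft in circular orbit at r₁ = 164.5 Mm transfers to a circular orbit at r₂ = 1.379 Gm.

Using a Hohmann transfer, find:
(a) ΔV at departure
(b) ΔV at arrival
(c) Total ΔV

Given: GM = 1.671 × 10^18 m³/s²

Convert to SI: r₁ = 164.5 Mm = 1.645e+08 m; r₂ = 1.379 Gm = 1.379e+09 m.
Transfer semi-major axis: a_t = (r₁ + r₂)/2 = (1.645e+08 + 1.379e+09)/2 = 7.7175e+08 m.
Circular speeds: v₁ = √(GM/r₁) = 100787 m/s, v₂ = √(GM/r₂) = 34810.2 m/s.
Transfer speeds (vis-viva v² = GM(2/r − 1/a_t)): v₁ᵗ = 134725 m/s, v₂ᵗ = 16071.3 m/s.
(a) ΔV₁ = |v₁ᵗ − v₁| ≈ 3.394e+04 m/s = 33.94 km/s.
(b) ΔV₂ = |v₂ − v₂ᵗ| ≈ 1.874e+04 m/s = 18.74 km/s.
(c) ΔV_total = ΔV₁ + ΔV₂ ≈ 5.268e+04 m/s = 52.68 km/s.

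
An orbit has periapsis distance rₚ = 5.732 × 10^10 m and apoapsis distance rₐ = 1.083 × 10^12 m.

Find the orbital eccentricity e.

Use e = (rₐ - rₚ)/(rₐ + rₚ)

e = (rₐ − rₚ) / (rₐ + rₚ).
e = (1.083e+12 − 5.732e+10) / (1.083e+12 + 5.732e+10) = 1.02568e+12 / 1.14032e+12 ≈ 0.8995.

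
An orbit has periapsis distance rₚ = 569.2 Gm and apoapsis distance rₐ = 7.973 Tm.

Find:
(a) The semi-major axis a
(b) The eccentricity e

Convert to SI: rₚ = 569.2 Gm = 5.692e+11 m; rₐ = 7.973 Tm = 7.973e+12 m.
(a) a = (rₚ + rₐ) / 2 = (5.692e+11 + 7.973e+12) / 2 ≈ 4.271e+12 m = 4.271 Tm.
(b) e = (rₐ − rₚ) / (rₐ + rₚ) = (7.973e+12 − 5.692e+11) / (7.973e+12 + 5.692e+11) ≈ 0.8667.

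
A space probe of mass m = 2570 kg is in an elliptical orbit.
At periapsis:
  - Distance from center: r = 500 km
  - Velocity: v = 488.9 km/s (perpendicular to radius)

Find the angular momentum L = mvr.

Convert to SI: r = 500 km = 500000 m; v = 488.9 km/s = 488900 m/s.
Since v is perpendicular to r, L = m · v · r.
L = 2570 · 488900 · 500000 kg·m²/s ≈ 6.282e+14 kg·m²/s.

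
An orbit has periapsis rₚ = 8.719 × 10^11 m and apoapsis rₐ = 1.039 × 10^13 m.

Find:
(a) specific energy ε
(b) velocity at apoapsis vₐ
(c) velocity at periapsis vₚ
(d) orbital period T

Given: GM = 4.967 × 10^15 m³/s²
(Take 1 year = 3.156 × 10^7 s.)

(a) With a = (rₚ + rₐ)/2 = 5.63095e+12 m, ε = −GM/(2a) = −4.967e+15/(2 · 5.63095e+12) J/kg ≈ -441 J/kg
(b) With a = (rₚ + rₐ)/2 = 5.63095e+12 m, vₐ = √(GM (2/rₐ − 1/a)) = √(4.967e+15 · (2/1.039e+13 − 1/5.63095e+12)) m/s ≈ 8.604 m/s
(c) With a = (rₚ + rₐ)/2 = 5.63095e+12 m, vₚ = √(GM (2/rₚ − 1/a)) = √(4.967e+15 · (2/8.719e+11 − 1/5.63095e+12)) m/s ≈ 102.5 m/s
(d) With a = (rₚ + rₐ)/2 = 5.63095e+12 m, T = 2π √(a³/GM) = 2π √((5.63095e+12)³/4.967e+15) s ≈ 1.191e+12 s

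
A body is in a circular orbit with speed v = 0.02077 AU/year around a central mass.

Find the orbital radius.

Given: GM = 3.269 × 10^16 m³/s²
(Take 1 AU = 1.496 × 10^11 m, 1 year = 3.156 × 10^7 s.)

Convert to SI: v = 0.02077 AU/year = 98.4535 m/s.
For a circular orbit, v² = GM / r, so r = GM / v².
r = 3.269e+16 / (98.4535)² m ≈ 3.373e+12 m = 22.54 AU.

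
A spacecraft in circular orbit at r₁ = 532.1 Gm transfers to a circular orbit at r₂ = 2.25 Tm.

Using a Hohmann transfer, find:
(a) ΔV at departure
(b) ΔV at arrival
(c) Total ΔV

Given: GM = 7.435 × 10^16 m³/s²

Convert to SI: r₁ = 532.1 Gm = 5.321e+11 m; r₂ = 2.25 Tm = 2.25e+12 m.
Transfer semi-major axis: a_t = (r₁ + r₂)/2 = (5.321e+11 + 2.25e+12)/2 = 1.39105e+12 m.
Circular speeds: v₁ = √(GM/r₁) = 373.804 m/s, v₂ = √(GM/r₂) = 181.781 m/s.
Transfer speeds (vis-viva v² = GM(2/r − 1/a_t)): v₁ᵗ = 475.405 m/s, v₂ᵗ = 112.428 m/s.
(a) ΔV₁ = |v₁ᵗ − v₁| ≈ 101.6 m/s = 101.6 m/s.
(b) ΔV₂ = |v₂ − v₂ᵗ| ≈ 69.35 m/s = 69.35 m/s.
(c) ΔV_total = ΔV₁ + ΔV₂ ≈ 171 m/s = 171 m/s.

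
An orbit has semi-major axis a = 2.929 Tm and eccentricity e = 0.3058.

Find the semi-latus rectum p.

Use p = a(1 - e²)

Convert to SI: a = 2.929 Tm = 2.929e+12 m.
p = a (1 − e²).
p = 2.929e+12 · (1 − (0.3058)²) = 2.929e+12 · 0.906486 ≈ 2.655e+12 m = 2.655 Tm.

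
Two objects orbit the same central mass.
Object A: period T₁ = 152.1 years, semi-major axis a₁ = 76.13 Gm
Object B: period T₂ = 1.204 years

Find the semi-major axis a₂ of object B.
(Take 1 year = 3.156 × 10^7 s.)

Convert to SI: T₁ = 152.1 years = 4.80028e+09 s; a₁ = 76.13 Gm = 7.613e+10 m; T₂ = 1.204 years = 3.79982e+07 s.
Kepler's third law: (T₁/T₂)² = (a₁/a₂)³ ⇒ a₂ = a₁ · (T₂/T₁)^(2/3).
T₂/T₁ = 3.79982e+07 / 4.80028e+09 = 0.00791584.
a₂ = 7.613e+10 · (0.00791584)^(2/3) m ≈ 3.024e+09 m = 3.024 Gm.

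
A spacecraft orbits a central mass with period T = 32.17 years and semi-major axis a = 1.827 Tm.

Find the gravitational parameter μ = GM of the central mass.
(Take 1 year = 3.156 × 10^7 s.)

Convert to SI: T = 32.17 years = 1.01529e+09 s; a = 1.827 Tm = 1.827e+12 m.
GM = 4π² · a³ / T².
GM = 4π² · (1.827e+12)³ / (1.01529e+09)² m³/s² ≈ 2.336e+20 m³/s² = 2.336 × 10^20 m³/s².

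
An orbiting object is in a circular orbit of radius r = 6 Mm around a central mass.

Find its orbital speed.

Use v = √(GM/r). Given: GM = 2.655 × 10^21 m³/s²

Convert to SI: r = 6 Mm = 6e+06 m.
For a circular orbit, gravity supplies the centripetal force, so v = √(GM / r).
v = √(2.655e+21 / 6e+06) m/s ≈ 2.104e+07 m/s = 2.104e+04 km/s.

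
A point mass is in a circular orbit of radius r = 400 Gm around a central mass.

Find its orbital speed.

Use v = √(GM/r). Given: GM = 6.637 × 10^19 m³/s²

Convert to SI: r = 400 Gm = 4e+11 m.
For a circular orbit, gravity supplies the centripetal force, so v = √(GM / r).
v = √(6.637e+19 / 4e+11) m/s ≈ 1.288e+04 m/s = 12.88 km/s.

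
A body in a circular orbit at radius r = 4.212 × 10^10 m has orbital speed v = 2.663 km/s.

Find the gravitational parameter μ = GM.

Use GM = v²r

Convert to SI: v = 2.663 km/s = 2663 m/s.
For a circular orbit v² = GM/r, so GM = v² · r.
GM = (2663)² · 4.212e+10 m³/s² ≈ 2.987e+17 m³/s² = 2.987 × 10^17 m³/s².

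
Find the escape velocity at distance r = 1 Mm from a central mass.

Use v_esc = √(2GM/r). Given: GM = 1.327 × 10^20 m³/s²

Convert to SI: r = 1 Mm = 1e+06 m.
Escape velocity comes from setting total energy to zero: ½v² − GM/r = 0 ⇒ v_esc = √(2GM / r).
v_esc = √(2 · 1.327e+20 / 1e+06) m/s ≈ 1.629e+07 m/s = 1.629e+04 km/s.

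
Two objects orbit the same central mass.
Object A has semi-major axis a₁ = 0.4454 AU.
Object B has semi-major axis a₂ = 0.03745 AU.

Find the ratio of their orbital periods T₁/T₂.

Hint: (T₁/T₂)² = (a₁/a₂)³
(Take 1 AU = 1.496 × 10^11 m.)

Convert to SI: a₁ = 0.4454 AU = 6.66318e+10 m; a₂ = 0.03745 AU = 5.60252e+09 m.
From Kepler's third law, (T₁/T₂)² = (a₁/a₂)³, so T₁/T₂ = (a₁/a₂)^(3/2).
a₁/a₂ = 6.66318e+10 / 5.60252e+09 = 11.8932.
T₁/T₂ = (11.8932)^(3/2) ≈ 41.02.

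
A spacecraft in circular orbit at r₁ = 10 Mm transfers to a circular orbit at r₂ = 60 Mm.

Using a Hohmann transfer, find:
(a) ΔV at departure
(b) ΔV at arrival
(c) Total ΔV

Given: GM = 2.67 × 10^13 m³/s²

Convert to SI: r₁ = 10 Mm = 1e+07 m; r₂ = 60 Mm = 6e+07 m.
Transfer semi-major axis: a_t = (r₁ + r₂)/2 = (1e+07 + 6e+07)/2 = 3.5e+07 m.
Circular speeds: v₁ = √(GM/r₁) = 1634.01 m/s, v₂ = √(GM/r₂) = 667.083 m/s.
Transfer speeds (vis-viva v² = GM(2/r − 1/a_t)): v₁ᵗ = 2139.43 m/s, v₂ᵗ = 356.571 m/s.
(a) ΔV₁ = |v₁ᵗ − v₁| ≈ 505.4 m/s = 505.4 m/s.
(b) ΔV₂ = |v₂ − v₂ᵗ| ≈ 310.5 m/s = 310.5 m/s.
(c) ΔV_total = ΔV₁ + ΔV₂ ≈ 815.9 m/s = 815.9 m/s.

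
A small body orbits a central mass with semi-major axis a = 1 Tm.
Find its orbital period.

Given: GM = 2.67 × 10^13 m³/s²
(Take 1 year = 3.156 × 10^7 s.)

Convert to SI: a = 1 Tm = 1e+12 m.
Kepler's third law: T = 2π √(a³ / GM).
Substituting a = 1e+12 m and GM = 2.67e+13 m³/s²:
T = 2π √((1e+12)³ / 2.67e+13) s
T ≈ 1.216e+12 s = 3.853e+04 years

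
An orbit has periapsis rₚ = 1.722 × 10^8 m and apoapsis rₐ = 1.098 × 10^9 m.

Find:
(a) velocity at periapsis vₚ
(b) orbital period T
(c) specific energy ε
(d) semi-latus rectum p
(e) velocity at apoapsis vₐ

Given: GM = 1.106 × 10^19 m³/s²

(a) With a = (rₚ + rₐ)/2 = 6.351e+08 m, vₚ = √(GM (2/rₚ − 1/a)) = √(1.106e+19 · (2/1.722e+08 − 1/6.351e+08)) m/s ≈ 3.332e+05 m/s
(b) With a = (rₚ + rₐ)/2 = 6.351e+08 m, T = 2π √(a³/GM) = 2π √((6.351e+08)³/1.106e+19) s ≈ 3.024e+04 s
(c) With a = (rₚ + rₐ)/2 = 6.351e+08 m, ε = −GM/(2a) = −1.106e+19/(2 · 6.351e+08) J/kg ≈ -8.707e+09 J/kg
(d) From a = (rₚ + rₐ)/2 = 6.351e+08 m and e = (rₐ − rₚ)/(rₐ + rₚ) = 0.728862, p = a(1 − e²) = 6.351e+08 · (1 − (0.728862)²) ≈ 2.977e+08 m
(e) With a = (rₚ + rₐ)/2 = 6.351e+08 m, vₐ = √(GM (2/rₐ − 1/a)) = √(1.106e+19 · (2/1.098e+09 − 1/6.351e+08)) m/s ≈ 5.226e+04 m/s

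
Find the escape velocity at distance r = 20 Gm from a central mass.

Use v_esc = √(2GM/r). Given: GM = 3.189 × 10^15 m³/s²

Convert to SI: r = 20 Gm = 2e+10 m.
Escape velocity comes from setting total energy to zero: ½v² − GM/r = 0 ⇒ v_esc = √(2GM / r).
v_esc = √(2 · 3.189e+15 / 2e+10) m/s ≈ 564.7 m/s = 564.7 m/s.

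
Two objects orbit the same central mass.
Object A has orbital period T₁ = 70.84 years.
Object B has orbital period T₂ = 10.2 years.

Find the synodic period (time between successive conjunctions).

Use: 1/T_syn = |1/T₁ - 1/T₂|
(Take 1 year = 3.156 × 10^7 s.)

Convert to SI: T₁ = 70.84 years = 2.23571e+09 s; T₂ = 10.2 years = 3.21912e+08 s.
T_syn = |T₁ · T₂ / (T₁ − T₂)|.
T_syn = |2.23571e+09 · 3.21912e+08 / (2.23571e+09 − 3.21912e+08)| s ≈ 3.761e+08 s = 11.92 years.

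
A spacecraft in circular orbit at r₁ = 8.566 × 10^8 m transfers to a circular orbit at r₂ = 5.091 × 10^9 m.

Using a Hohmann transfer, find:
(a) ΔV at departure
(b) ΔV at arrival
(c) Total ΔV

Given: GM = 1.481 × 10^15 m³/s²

Transfer semi-major axis: a_t = (r₁ + r₂)/2 = (8.566e+08 + 5.091e+09)/2 = 2.9738e+09 m.
Circular speeds: v₁ = √(GM/r₁) = 1314.89 m/s, v₂ = √(GM/r₂) = 539.357 m/s.
Transfer speeds (vis-viva v² = GM(2/r − 1/a_t)): v₁ᵗ = 1720.42 m/s, v₂ᵗ = 289.474 m/s.
(a) ΔV₁ = |v₁ᵗ − v₁| ≈ 405.5 m/s = 405.5 m/s.
(b) ΔV₂ = |v₂ − v₂ᵗ| ≈ 249.9 m/s = 249.9 m/s.
(c) ΔV_total = ΔV₁ + ΔV₂ ≈ 655.4 m/s = 655.4 m/s.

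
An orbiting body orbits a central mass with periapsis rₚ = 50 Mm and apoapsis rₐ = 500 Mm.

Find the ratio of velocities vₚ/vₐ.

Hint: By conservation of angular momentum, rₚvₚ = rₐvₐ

Convert to SI: rₚ = 50 Mm = 5e+07 m; rₐ = 500 Mm = 5e+08 m.
Conservation of angular momentum gives rₚvₚ = rₐvₐ, so vₚ/vₐ = rₐ/rₚ.
vₚ/vₐ = 5e+08 / 5e+07 ≈ 10.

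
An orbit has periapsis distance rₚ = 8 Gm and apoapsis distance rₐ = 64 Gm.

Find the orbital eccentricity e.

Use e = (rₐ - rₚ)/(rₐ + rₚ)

Convert to SI: rₚ = 8 Gm = 8e+09 m; rₐ = 64 Gm = 6.4e+10 m.
e = (rₐ − rₚ) / (rₐ + rₚ).
e = (6.4e+10 − 8e+09) / (6.4e+10 + 8e+09) = 5.6e+10 / 7.2e+10 ≈ 0.7778.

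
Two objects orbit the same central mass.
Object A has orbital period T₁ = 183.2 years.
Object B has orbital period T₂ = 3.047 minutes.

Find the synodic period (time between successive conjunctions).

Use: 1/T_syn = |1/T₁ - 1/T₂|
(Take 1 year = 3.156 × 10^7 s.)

Convert to SI: T₁ = 183.2 years = 5.78179e+09 s; T₂ = 3.047 minutes = 182.82 s.
T_syn = |T₁ · T₂ / (T₁ − T₂)|.
T_syn = |5.78179e+09 · 182.82 / (5.78179e+09 − 182.82)| s ≈ 182.8 s = 3.047 minutes.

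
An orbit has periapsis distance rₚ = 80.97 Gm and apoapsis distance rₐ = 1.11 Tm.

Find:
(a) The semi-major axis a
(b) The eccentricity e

Convert to SI: rₚ = 80.97 Gm = 8.097e+10 m; rₐ = 1.11 Tm = 1.11e+12 m.
(a) a = (rₚ + rₐ) / 2 = (8.097e+10 + 1.11e+12) / 2 ≈ 5.955e+11 m = 595.5 Gm.
(b) e = (rₐ − rₚ) / (rₐ + rₚ) = (1.11e+12 − 8.097e+10) / (1.11e+12 + 8.097e+10) ≈ 0.864.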